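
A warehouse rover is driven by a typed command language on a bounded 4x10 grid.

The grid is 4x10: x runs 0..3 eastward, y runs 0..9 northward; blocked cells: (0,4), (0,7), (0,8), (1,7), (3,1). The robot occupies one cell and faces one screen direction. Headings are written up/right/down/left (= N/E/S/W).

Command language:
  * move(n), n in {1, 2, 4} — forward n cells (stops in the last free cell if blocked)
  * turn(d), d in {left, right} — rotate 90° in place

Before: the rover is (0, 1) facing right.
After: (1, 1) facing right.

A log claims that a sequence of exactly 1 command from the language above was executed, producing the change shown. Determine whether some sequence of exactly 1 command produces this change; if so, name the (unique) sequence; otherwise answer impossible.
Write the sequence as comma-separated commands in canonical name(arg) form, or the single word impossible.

move(1)

key: heading stays E — the single command does not turn
start: (0, 1) facing right
[1] after move(1): (1, 1) facing right
no rival 1-sequence matches.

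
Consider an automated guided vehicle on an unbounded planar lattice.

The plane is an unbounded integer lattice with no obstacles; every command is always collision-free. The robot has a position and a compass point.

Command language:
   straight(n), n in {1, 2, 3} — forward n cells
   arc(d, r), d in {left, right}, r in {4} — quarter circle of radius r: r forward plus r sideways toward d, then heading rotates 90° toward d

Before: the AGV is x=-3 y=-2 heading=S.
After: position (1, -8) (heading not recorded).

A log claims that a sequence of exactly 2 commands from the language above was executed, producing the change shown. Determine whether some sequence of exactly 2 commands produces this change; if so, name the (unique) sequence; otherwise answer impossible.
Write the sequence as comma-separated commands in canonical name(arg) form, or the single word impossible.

key: running arc(left, 4) before straight(2) would end elsewhere — order is forced
begin: x=-3 y=-2 heading=S
t=1 straight(2) ⇒ x=-3 y=-4 heading=S
t=2 arc(left, 4) ⇒ x=1 y=-8 heading=E
no rival 2-sequence matches.

straight(2), arc(left, 4)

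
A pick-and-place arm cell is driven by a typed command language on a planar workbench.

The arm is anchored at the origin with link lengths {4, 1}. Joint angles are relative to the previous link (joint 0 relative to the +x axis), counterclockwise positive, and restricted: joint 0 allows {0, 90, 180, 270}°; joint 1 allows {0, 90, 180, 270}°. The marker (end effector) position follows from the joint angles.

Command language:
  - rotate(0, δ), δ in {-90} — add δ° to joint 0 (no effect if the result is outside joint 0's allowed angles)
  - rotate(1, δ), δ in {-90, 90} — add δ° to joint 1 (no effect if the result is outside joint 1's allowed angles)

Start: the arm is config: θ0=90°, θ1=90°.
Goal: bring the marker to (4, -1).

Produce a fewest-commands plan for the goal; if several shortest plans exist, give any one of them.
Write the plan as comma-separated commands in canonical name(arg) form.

rotate(1, 90), rotate(1, 90), rotate(0, -90)

start: config: θ0=90°, θ1=90°
step 1 (rotate(1, 90)): config: θ0=90°, θ1=180°
step 2 (rotate(1, 90)): config: θ0=90°, θ1=270°
step 3 (rotate(0, -90)): config: θ0=0°, θ1=270°
no 2-step plan works, so 3 is optimal.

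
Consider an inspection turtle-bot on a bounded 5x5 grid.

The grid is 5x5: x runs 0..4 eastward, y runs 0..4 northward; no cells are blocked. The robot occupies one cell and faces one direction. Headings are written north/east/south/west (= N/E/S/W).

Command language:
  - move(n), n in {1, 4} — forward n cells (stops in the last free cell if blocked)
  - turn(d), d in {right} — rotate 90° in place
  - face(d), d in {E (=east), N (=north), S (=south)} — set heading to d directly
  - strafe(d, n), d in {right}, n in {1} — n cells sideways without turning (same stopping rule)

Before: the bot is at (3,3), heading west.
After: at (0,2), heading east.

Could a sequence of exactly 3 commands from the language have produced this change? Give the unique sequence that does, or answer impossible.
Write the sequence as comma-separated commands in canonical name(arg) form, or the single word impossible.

key: move(4) runs into the grid edge before its full distance
initial: at (3,3), heading west
step 1 (move(4)): at (0,3), heading west
step 2 (face(E)): at (0,3), heading east
step 3 (strafe(right, 1)): at (0,2), heading east
uniquely the one of 343 3-step routes that fits.

move(4), face(E), strafe(right, 1)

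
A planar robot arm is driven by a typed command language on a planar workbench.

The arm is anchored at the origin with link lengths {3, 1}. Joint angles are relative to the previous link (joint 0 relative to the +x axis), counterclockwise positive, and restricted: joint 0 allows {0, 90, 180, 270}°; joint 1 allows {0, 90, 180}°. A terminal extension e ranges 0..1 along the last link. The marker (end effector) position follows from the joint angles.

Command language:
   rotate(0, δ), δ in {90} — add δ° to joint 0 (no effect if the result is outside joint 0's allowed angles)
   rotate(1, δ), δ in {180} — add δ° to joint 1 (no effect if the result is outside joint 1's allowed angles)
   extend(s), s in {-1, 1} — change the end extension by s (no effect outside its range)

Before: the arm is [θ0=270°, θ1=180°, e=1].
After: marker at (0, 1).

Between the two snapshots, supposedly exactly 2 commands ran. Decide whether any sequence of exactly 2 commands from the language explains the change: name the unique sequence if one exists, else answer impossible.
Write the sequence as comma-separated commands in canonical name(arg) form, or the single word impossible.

from: [θ0=270°, θ1=180°, e=1]
step 1 (rotate(0, 90)): [θ0=0°, θ1=180°, e=1]
step 2 (rotate(0, 90)): [θ0=90°, θ1=180°, e=1]
all 16 alternatives checked — unique.

rotate(0, 90), rotate(0, 90)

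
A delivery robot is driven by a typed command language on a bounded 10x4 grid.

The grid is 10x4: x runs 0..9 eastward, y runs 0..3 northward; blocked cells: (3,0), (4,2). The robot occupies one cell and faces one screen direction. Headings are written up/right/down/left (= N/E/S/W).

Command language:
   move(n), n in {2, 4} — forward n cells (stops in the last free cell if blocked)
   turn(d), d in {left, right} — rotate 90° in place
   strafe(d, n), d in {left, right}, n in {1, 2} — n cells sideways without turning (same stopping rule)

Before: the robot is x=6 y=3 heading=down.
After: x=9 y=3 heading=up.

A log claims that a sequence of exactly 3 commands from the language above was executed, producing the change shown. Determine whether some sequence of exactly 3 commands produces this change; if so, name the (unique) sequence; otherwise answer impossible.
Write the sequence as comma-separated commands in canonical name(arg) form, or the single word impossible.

turn(left), move(4), turn(left)

key: position moved to (9,3) AND the heading swung to N — translation plus rotation needed
t0: x=6 y=3 heading=down
step 1 (turn(left)): x=6 y=3 heading=right
step 2 (move(4)): x=9 y=3 heading=right
step 3 (turn(left)): x=9 y=3 heading=up
uniquely the one of 512 3-step routes that fits.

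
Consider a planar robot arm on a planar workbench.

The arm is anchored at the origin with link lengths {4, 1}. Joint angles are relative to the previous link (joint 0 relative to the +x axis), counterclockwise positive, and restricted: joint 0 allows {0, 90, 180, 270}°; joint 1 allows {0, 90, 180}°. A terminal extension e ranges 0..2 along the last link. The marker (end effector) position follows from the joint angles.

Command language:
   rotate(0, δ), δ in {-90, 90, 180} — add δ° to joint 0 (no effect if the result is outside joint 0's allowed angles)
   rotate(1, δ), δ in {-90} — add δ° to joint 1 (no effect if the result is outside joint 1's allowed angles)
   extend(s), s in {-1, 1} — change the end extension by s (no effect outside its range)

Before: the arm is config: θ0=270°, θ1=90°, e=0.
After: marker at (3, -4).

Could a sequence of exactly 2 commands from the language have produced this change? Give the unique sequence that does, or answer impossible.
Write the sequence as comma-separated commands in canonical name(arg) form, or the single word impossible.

from: config: θ0=270°, θ1=90°, e=0
step 1 (extend(1)): config: θ0=270°, θ1=90°, e=1
step 2 (extend(1)): config: θ0=270°, θ1=90°, e=2
all 36 alternatives checked — unique.

extend(1), extend(1)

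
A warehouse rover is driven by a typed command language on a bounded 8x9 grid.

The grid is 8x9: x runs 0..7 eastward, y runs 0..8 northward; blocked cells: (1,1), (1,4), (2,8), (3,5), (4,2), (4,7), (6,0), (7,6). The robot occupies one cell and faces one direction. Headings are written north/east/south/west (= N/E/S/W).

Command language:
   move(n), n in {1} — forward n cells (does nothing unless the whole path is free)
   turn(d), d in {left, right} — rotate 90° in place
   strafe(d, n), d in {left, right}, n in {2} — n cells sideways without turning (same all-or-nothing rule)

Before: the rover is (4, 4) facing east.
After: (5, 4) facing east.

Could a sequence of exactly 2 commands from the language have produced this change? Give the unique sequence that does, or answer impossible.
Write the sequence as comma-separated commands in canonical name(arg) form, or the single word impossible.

strafe(right, 2), move(1)

key: heading stays E — no command in the sequence turns
initial: (4, 4) facing east
1. strafe(right, 2) → (4, 4) facing east
2. move(1) → (5, 4) facing east
no other 2-command option fits: unique.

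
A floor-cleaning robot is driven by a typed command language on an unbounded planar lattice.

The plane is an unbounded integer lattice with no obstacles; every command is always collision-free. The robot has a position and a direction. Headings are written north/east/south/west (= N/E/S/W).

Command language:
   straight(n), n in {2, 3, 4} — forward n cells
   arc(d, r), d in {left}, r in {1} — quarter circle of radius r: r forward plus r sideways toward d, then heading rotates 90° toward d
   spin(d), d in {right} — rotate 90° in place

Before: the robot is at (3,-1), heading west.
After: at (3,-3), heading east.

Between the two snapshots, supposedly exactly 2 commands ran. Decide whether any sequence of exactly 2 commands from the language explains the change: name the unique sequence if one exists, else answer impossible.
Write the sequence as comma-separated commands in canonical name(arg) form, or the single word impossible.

key: position moved to (3,-3) AND the heading swung to E — translation plus rotation needed
t0: at (3,-1), heading west
1. arc(left, 1) → at (2,-2), heading south
2. arc(left, 1) → at (3,-3), heading east
uniquely the one of 25 2-step routes that fits.

arc(left, 1), arc(left, 1)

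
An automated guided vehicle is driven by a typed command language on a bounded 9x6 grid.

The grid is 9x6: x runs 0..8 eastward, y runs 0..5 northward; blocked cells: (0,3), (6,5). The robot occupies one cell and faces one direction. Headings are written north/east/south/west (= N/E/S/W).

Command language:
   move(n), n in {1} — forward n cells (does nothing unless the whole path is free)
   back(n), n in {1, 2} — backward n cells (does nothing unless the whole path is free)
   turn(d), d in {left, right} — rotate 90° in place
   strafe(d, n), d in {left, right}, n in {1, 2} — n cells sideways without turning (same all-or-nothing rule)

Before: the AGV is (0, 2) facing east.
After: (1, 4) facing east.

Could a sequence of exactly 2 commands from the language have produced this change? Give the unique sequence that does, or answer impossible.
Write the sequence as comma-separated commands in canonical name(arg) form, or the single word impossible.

move(1), strafe(left, 2)

key: still facing E at the end — nothing in the sequence rotates
begin: (0, 2) facing east
1. move(1) → (1, 2) facing east
2. strafe(left, 2) → (1, 4) facing east
all 81 alternatives checked — unique.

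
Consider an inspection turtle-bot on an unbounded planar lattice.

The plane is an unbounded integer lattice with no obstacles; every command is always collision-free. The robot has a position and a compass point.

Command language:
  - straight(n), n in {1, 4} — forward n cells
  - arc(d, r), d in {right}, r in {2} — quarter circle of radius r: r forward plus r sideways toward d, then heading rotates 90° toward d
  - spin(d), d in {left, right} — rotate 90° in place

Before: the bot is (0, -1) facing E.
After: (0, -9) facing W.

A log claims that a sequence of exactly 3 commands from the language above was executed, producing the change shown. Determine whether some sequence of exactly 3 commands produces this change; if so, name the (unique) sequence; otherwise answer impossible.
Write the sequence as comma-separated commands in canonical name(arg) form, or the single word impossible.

arc(right, 2), straight(4), arc(right, 2)

key: cell and facing (now W) both changed — the 3 commands mix motion and turning
begin: (0, -1) facing E
1. arc(right, 2) → (2, -3) facing S
2. straight(4) → (2, -7) facing S
3. arc(right, 2) → (0, -9) facing W
all 125 alternatives checked — unique.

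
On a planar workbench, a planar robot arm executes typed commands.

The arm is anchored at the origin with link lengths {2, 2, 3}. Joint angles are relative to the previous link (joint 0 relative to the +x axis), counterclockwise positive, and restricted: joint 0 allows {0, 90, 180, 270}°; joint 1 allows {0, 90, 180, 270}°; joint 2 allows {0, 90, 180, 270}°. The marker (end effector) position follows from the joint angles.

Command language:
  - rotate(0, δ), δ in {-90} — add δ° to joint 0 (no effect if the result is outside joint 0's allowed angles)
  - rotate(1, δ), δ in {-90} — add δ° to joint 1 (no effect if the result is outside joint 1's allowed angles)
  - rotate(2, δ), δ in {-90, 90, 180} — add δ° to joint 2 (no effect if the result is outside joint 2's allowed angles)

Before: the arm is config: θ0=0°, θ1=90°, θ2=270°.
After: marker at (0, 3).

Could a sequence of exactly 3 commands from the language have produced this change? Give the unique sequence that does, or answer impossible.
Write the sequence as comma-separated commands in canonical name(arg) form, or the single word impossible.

initial: config: θ0=0°, θ1=90°, θ2=270°
[1] after rotate(1, -90): config: θ0=0°, θ1=0°, θ2=270°
[2] after rotate(1, -90): config: θ0=0°, θ1=270°, θ2=270°
[3] after rotate(1, -90): config: θ0=0°, θ1=180°, θ2=270°
uniquely the one of 125 3-step routes that fits.

rotate(1, -90), rotate(1, -90), rotate(1, -90)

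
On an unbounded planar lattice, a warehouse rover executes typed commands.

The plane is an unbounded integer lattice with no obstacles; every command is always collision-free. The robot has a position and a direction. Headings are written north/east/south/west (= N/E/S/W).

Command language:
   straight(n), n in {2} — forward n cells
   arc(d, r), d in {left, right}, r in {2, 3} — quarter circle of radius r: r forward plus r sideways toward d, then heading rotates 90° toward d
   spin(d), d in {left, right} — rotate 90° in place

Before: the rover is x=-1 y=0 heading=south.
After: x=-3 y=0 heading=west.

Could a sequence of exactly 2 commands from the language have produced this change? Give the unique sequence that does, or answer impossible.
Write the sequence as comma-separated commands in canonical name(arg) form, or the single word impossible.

key: order matters: swapping spin(right) and straight(2) lands elsewhere
initial: x=-1 y=0 heading=south
[1] after spin(right): x=-1 y=0 heading=west
[2] after straight(2): x=-3 y=0 heading=west
uniquely the one of 49 2-step routes that fits.

spin(right), straight(2)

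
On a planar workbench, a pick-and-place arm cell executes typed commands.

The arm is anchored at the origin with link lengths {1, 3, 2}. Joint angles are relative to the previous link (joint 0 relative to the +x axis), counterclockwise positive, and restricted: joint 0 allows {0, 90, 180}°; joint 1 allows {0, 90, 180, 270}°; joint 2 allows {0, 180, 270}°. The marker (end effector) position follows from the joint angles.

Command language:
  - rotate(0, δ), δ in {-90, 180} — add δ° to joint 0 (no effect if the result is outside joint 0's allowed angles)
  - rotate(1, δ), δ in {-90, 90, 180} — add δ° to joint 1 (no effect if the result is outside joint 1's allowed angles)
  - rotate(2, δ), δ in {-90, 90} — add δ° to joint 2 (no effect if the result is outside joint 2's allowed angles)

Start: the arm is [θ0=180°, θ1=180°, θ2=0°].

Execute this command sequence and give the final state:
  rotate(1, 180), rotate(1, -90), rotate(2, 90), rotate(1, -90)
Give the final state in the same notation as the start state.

from: [θ0=180°, θ1=180°, θ2=0°]
1. rotate(1, 180) → [θ0=180°, θ1=0°, θ2=0°]
2. rotate(1, -90) → [θ0=180°, θ1=270°, θ2=0°]
3. rotate(2, 90) → [θ0=180°, θ1=270°, θ2=0°]
4. rotate(1, -90) → [θ0=180°, θ1=180°, θ2=0°]

[θ0=180°, θ1=180°, θ2=0°]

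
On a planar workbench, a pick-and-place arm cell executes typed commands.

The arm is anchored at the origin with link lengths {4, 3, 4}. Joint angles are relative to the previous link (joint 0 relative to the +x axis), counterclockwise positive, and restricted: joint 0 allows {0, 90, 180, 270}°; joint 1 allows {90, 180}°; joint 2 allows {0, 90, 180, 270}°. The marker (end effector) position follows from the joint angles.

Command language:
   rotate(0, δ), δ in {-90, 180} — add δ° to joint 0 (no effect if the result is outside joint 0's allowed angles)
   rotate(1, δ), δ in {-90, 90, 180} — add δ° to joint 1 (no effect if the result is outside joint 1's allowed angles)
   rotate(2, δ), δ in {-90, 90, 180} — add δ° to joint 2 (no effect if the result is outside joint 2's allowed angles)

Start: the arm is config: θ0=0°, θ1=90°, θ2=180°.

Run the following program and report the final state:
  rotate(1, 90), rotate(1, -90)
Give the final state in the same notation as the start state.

t0: config: θ0=0°, θ1=90°, θ2=180°
t=1 rotate(1, 90) ⇒ config: θ0=0°, θ1=180°, θ2=180°
t=2 rotate(1, -90) ⇒ config: θ0=0°, θ1=90°, θ2=180°

config: θ0=0°, θ1=90°, θ2=180°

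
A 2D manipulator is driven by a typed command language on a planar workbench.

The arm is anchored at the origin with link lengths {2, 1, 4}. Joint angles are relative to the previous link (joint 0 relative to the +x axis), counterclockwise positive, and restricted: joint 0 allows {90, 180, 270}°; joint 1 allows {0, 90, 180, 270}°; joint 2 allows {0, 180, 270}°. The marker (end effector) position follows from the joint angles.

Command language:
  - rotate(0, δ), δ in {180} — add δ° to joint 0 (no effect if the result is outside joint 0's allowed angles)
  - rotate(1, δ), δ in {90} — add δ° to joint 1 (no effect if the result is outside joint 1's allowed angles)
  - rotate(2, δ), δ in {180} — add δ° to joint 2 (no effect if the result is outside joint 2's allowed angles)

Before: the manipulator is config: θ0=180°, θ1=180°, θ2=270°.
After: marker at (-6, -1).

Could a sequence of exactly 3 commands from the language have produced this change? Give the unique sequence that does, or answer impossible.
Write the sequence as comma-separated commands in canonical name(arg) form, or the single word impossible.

rotate(1, 90), rotate(1, 90), rotate(1, 90)

begin: config: θ0=180°, θ1=180°, θ2=270°
[1] after rotate(1, 90): config: θ0=180°, θ1=270°, θ2=270°
[2] after rotate(1, 90): config: θ0=180°, θ1=0°, θ2=270°
[3] after rotate(1, 90): config: θ0=180°, θ1=90°, θ2=270°
all 27 alternatives checked — unique.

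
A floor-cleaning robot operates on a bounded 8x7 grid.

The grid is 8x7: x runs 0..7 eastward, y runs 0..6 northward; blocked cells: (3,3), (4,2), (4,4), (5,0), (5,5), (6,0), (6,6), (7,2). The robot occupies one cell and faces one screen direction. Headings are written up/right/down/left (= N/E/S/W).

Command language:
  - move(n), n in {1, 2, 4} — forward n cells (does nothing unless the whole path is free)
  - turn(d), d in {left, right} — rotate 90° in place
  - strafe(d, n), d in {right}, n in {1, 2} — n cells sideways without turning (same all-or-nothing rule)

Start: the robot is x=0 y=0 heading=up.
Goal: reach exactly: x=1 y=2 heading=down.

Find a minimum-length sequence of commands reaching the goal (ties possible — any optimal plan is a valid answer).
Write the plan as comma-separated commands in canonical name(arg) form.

strafe(right, 1), turn(left), strafe(right, 2), turn(left)

start: x=0 y=0 heading=up
1. strafe(right, 1) → x=1 y=0 heading=up
2. turn(left) → x=1 y=0 heading=left
3. strafe(right, 2) → x=1 y=2 heading=left
4. turn(left) → x=1 y=2 heading=down
no 3-step plan works, so 4 is optimal.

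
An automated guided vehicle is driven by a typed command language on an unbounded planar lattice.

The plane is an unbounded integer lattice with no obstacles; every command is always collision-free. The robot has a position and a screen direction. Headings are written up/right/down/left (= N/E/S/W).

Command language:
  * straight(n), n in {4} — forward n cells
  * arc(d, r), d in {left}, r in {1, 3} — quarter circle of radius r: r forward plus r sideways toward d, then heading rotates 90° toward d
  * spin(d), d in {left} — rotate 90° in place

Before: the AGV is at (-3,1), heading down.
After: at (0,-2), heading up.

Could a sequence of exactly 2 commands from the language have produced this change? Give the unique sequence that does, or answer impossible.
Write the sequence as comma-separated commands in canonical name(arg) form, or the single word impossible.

key: cell and facing (now N) both changed — the 2 commands mix motion and turning
from: at (-3,1), heading down
1. arc(left, 3) → at (0,-2), heading right
2. spin(left) → at (0,-2), heading up
no other 2-command option fits: unique.

arc(left, 3), spin(left)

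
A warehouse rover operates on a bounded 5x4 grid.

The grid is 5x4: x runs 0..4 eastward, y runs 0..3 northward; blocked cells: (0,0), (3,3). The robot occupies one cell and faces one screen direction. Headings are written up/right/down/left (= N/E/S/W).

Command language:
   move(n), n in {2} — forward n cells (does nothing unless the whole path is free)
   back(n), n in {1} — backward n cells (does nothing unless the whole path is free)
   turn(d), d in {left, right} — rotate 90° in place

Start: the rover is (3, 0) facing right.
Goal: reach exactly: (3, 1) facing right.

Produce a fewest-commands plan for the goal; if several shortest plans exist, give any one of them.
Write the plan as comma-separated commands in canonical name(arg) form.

start: (3, 0) facing right
step 1 (turn(right)): (3, 0) facing down
step 2 (back(1)): (3, 1) facing down
step 3 (turn(left)): (3, 1) facing right
shorter routes all fall short; 3 is best.

turn(right), back(1), turn(left)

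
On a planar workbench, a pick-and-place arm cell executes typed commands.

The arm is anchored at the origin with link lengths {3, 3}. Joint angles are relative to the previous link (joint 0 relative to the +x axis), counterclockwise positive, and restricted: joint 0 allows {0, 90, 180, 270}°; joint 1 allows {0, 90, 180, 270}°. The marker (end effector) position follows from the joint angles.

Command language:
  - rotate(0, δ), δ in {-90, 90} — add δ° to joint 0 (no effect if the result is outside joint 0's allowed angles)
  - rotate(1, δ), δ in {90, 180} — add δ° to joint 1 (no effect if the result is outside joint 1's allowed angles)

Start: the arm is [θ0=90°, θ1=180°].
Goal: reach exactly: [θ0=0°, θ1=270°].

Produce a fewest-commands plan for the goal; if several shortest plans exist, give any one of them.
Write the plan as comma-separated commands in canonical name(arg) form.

rotate(0, -90), rotate(1, 90)

from: [θ0=90°, θ1=180°]
[1] after rotate(0, -90): [θ0=0°, θ1=180°]
[2] after rotate(1, 90): [θ0=0°, θ1=270°]
nothing shorter than 2 reaches the goal.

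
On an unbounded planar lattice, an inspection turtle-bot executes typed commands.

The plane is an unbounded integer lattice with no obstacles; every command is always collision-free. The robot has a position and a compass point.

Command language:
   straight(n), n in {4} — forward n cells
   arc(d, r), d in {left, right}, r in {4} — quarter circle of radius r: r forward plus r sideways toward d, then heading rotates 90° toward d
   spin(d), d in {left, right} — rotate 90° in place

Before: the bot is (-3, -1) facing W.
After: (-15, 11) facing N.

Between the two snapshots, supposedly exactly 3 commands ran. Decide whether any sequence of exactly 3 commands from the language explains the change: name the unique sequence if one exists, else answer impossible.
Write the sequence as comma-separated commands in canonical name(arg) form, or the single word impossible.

arc(right, 4), arc(left, 4), arc(right, 4)

key: position moved to (-15,11) AND the heading swung to N — translation plus rotation needed
start: (-3, -1) facing W
t=1 arc(right, 4) ⇒ (-7, 3) facing N
t=2 arc(left, 4) ⇒ (-11, 7) facing W
t=3 arc(right, 4) ⇒ (-15, 11) facing N
all 125 alternatives checked — unique.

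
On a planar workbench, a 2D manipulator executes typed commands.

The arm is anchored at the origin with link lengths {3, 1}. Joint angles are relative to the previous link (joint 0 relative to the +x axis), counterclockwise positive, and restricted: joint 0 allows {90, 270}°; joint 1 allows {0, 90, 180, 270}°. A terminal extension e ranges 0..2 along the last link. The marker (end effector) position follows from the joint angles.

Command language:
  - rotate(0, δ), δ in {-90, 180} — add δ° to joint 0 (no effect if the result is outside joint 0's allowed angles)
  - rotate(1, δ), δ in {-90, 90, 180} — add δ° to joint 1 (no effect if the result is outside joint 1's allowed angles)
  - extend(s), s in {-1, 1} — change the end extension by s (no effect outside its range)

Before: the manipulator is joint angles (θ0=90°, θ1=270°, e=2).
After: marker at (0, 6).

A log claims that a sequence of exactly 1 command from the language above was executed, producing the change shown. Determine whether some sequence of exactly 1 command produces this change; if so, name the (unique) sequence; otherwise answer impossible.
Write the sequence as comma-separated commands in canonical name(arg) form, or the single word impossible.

rotate(1, 90)

start: joint angles (θ0=90°, θ1=270°, e=2)
t=1 rotate(1, 90) ⇒ joint angles (θ0=90°, θ1=0°, e=2)
no rival 1-sequence matches.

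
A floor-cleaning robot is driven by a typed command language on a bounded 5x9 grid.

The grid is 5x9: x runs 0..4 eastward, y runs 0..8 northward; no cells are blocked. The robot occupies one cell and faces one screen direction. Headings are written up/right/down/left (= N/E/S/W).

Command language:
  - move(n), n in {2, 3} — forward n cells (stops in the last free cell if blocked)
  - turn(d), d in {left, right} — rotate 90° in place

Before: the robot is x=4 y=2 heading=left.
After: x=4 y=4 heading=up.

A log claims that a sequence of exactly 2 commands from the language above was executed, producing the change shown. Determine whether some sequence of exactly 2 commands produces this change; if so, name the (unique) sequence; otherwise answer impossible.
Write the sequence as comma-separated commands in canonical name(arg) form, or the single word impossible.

key: position moved to (4,4) AND the heading swung to N — translation plus rotation needed
t0: x=4 y=2 heading=left
1. turn(right) → x=4 y=2 heading=up
2. move(2) → x=4 y=4 heading=up
no other 2-command option fits: unique.

turn(right), move(2)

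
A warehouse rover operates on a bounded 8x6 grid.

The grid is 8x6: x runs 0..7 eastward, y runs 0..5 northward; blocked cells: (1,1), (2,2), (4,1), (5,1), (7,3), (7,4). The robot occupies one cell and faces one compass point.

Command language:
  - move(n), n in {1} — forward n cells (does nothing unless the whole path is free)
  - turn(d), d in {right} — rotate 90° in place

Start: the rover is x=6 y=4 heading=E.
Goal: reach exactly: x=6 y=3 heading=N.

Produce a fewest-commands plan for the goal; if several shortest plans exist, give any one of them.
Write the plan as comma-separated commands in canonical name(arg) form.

turn(right), move(1), turn(right), turn(right)

begin: x=6 y=4 heading=E
t=1 turn(right) ⇒ x=6 y=4 heading=S
t=2 move(1) ⇒ x=6 y=3 heading=S
t=3 turn(right) ⇒ x=6 y=3 heading=W
t=4 turn(right) ⇒ x=6 y=3 heading=N
no 3-step plan works, so 4 is optimal.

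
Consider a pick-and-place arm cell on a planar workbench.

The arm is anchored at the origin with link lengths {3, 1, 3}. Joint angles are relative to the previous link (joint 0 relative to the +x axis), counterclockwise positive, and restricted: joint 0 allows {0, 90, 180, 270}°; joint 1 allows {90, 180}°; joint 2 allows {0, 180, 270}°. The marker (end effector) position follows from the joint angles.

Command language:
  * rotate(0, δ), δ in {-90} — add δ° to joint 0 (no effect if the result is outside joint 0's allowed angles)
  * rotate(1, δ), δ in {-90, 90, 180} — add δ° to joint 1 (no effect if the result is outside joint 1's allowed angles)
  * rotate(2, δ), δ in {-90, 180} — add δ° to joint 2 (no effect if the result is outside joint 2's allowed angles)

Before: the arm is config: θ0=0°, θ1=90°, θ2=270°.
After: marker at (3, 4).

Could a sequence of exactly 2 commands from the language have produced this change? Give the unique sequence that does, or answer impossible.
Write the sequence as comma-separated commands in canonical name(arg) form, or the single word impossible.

key: order matters: swapping rotate(2, -90) and rotate(2, 180) lands elsewhere
t0: config: θ0=0°, θ1=90°, θ2=270°
t=1 rotate(2, -90) ⇒ config: θ0=0°, θ1=90°, θ2=180°
t=2 rotate(2, 180) ⇒ config: θ0=0°, θ1=90°, θ2=0°
all 36 alternatives checked — unique.

rotate(2, -90), rotate(2, 180)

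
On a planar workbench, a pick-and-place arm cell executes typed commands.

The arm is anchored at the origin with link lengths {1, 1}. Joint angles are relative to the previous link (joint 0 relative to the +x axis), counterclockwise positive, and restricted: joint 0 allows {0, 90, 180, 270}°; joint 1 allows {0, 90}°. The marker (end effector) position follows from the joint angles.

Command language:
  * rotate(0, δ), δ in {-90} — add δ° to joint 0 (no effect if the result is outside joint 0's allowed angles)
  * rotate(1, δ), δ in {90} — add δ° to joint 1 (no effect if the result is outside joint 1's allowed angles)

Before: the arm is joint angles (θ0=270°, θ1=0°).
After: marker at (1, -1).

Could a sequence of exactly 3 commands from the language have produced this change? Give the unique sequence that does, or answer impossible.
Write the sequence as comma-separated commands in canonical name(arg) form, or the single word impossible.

t0: joint angles (θ0=270°, θ1=0°)
[1] after rotate(1, 90): joint angles (θ0=270°, θ1=90°)
[2] after rotate(1, 90): joint angles (θ0=270°, θ1=90°)
[3] after rotate(1, 90): joint angles (θ0=270°, θ1=90°)
uniquely the one of 8 3-step routes that fits.

rotate(1, 90), rotate(1, 90), rotate(1, 90)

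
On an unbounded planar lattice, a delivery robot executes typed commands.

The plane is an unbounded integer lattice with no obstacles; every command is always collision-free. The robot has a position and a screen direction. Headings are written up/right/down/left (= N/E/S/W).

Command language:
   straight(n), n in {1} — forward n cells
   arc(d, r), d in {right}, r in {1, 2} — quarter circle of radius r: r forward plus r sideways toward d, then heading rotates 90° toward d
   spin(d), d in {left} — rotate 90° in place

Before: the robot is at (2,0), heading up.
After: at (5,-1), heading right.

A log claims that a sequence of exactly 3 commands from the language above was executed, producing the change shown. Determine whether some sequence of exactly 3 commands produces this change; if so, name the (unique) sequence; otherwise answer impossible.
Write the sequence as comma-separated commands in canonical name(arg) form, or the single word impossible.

key: order matters: swapping arc(right, 1) and spin(left) lands elsewhere
begin: at (2,0), heading up
1. arc(right, 1) → at (3,1), heading right
2. arc(right, 2) → at (5,-1), heading down
3. spin(left) → at (5,-1), heading right
no rival 3-sequence matches.

arc(right, 1), arc(right, 2), spin(left)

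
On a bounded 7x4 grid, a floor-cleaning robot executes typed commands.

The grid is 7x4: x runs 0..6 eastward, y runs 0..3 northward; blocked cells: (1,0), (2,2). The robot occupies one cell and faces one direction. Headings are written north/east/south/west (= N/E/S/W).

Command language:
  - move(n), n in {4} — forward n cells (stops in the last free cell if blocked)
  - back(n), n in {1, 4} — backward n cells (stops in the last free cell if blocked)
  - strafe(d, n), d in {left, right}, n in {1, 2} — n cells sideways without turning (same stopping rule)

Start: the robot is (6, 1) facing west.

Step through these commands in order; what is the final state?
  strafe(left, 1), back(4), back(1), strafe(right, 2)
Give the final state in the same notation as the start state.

(6, 2) facing west

start: (6, 1) facing west
step 1 (strafe(left, 1)): (6, 0) facing west
step 2 (back(4)): (6, 0) facing west
step 3 (back(1)): (6, 0) facing west
step 4 (strafe(right, 2)): (6, 2) facing west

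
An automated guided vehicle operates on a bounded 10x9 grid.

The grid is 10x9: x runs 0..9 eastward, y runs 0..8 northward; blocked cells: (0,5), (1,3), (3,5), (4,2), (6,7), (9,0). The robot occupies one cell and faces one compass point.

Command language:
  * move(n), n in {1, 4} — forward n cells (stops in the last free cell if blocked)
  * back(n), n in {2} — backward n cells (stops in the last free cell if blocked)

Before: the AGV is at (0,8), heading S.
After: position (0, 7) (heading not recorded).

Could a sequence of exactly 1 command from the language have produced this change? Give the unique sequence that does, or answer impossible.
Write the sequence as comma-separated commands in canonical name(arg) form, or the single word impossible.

initial: at (0,8), heading S
1. move(1) → at (0,7), heading S
uniquely the one of 3 1-step routes that fits.

move(1)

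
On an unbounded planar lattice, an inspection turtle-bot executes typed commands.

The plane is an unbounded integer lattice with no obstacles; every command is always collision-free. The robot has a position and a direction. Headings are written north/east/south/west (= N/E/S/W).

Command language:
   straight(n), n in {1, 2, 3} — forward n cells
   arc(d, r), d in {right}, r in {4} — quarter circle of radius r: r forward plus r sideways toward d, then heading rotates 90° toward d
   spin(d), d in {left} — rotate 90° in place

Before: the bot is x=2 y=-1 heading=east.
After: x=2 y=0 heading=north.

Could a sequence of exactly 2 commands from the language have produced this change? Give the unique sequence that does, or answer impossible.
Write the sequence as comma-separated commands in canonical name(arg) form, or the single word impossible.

spin(left), straight(1)

key: cell and facing (now N) both changed — the 2 commands mix motion and turning
t0: x=2 y=-1 heading=east
1. spin(left) → x=2 y=-1 heading=north
2. straight(1) → x=2 y=0 heading=north
no other 2-command option fits: unique.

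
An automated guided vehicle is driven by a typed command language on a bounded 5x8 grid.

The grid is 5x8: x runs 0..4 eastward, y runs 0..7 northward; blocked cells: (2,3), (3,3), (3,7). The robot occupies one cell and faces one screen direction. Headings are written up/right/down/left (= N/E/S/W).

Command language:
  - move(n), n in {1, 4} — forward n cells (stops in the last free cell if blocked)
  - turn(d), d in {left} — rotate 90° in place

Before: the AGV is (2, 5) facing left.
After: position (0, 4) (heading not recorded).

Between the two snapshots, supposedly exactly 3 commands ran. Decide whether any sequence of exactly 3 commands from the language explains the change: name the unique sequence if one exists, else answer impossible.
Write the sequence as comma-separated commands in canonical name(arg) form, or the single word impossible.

key: running move(1) before move(4) would end elsewhere — order is forced
begin: (2, 5) facing left
t=1 move(4) ⇒ (0, 5) facing left
t=2 turn(left) ⇒ (0, 5) facing down
t=3 move(1) ⇒ (0, 4) facing down
no other 3-command option fits: unique.

move(4), turn(left), move(1)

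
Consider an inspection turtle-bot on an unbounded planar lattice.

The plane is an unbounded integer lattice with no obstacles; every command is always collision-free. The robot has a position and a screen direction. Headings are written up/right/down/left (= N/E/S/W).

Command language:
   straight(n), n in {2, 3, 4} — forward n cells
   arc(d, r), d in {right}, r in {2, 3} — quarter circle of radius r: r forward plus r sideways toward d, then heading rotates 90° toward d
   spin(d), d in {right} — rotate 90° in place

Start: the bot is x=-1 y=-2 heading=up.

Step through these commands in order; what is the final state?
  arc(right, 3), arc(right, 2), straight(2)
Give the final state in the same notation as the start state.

x=4 y=-3 heading=down

begin: x=-1 y=-2 heading=up
[1] after arc(right, 3): x=2 y=1 heading=right
[2] after arc(right, 2): x=4 y=-1 heading=down
[3] after straight(2): x=4 y=-3 heading=down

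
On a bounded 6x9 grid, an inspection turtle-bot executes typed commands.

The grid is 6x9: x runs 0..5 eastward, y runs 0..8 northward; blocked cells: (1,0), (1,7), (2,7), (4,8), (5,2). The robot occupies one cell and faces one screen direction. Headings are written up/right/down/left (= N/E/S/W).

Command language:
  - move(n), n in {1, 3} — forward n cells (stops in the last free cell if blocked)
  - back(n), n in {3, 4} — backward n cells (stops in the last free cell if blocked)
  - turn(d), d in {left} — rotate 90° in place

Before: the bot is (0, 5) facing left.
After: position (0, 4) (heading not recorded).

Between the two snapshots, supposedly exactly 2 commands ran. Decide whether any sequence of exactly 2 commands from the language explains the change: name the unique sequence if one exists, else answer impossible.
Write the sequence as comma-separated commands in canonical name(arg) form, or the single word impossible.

key: order matters: swapping turn(left) and move(1) lands elsewhere
begin: (0, 5) facing left
t=1 turn(left) ⇒ (0, 5) facing down
t=2 move(1) ⇒ (0, 4) facing down
no other 2-command option fits: unique.

turn(left), move(1)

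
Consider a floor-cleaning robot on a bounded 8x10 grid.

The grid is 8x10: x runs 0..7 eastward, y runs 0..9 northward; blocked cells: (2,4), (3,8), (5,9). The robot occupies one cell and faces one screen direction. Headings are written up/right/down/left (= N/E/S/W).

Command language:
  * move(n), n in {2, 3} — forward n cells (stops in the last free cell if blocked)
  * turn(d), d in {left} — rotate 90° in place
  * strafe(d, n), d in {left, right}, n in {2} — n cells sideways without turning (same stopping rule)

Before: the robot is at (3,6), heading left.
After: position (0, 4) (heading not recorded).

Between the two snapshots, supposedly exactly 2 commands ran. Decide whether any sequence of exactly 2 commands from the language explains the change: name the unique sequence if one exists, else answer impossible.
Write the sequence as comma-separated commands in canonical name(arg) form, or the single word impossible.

move(3), strafe(left, 2)

key: running strafe(left, 2) before move(3) would end elsewhere — order is forced
begin: at (3,6), heading left
step 1 (move(3)): at (0,6), heading left
step 2 (strafe(left, 2)): at (0,4), heading left
all 25 alternatives checked — unique.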